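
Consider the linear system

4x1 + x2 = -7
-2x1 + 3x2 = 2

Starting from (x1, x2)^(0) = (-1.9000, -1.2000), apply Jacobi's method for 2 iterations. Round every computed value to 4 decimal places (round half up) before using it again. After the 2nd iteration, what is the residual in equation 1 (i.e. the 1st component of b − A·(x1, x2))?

Iteration 1:
  x1 = (-7 - (1)·-1.2000) / (4) = -1.4500
  x2 = (2 - (-2)·-1.9000) / (3) = -0.6000
Iteration 2:
  x1 = (-7 - (1)·-0.6000) / (4) = -1.6000
  x2 = (2 - (-2)·-1.4500) / (3) = -0.3000
Residual b − A·x = (-0.3000, -0.3000)

-0.3000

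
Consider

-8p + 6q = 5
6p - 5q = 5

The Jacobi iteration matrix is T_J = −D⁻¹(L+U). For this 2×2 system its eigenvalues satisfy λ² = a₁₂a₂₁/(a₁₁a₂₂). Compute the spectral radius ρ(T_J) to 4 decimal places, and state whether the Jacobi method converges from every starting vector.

0.9487

a₁₂a₂₁/(a₁₁a₂₂) = (6)·(6) / ((-8)·(-5)) = 0.900000
ρ = √|0.900000| = √0.900000 = 0.9487
ρ < 1, so Jacobi converges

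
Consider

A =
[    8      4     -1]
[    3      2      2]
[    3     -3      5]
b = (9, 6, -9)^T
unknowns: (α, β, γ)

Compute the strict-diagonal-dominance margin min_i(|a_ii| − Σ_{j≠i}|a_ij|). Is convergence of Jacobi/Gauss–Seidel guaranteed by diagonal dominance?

row 1: |8| − (4+1) = 3
row 2: |2| − (3+2) = -3
row 3: |5| − (3+3) = -1
minimum over rows = -3 → not strictly diagonally dominant

-3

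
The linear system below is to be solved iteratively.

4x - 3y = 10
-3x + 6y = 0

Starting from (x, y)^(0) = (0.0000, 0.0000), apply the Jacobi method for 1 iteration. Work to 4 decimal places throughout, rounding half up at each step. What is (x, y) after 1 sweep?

Iteration 1:
  x = (10 - (-3)·0.0000) / (4) = 2.5000
  y = (0 - (-3)·0.0000) / (6) = 0.0000

(2.5000, 0.0000)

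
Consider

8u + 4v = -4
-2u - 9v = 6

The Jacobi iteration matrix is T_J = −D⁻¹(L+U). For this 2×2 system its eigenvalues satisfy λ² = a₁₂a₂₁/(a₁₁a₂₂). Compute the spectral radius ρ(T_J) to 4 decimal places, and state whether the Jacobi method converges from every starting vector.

0.3333

a₁₂a₂₁/(a₁₁a₂₂) = (4)·(-2) / ((8)·(-9)) = 0.111111
ρ = √|0.111111| = √0.111111 = 0.3333
ρ < 1, so Jacobi converges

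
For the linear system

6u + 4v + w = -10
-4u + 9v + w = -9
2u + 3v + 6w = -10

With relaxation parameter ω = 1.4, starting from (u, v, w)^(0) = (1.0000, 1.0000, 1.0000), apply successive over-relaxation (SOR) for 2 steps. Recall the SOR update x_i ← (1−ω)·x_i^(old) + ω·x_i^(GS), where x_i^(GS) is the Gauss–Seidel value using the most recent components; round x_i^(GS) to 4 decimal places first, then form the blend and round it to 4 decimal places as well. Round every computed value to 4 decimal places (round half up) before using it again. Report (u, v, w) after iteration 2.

Iteration 1:
  u: GS value = (-10 - (4)·1.0000 - (1)·1.0000) / (6) = -2.5000;  u ← (1−ω)·1.0000 + ω·-2.5000 = -3.9000
  v: GS value = (-9 - (-4)·-3.9000 - (1)·1.0000) / (9) = -2.8444;  v ← (1−ω)·1.0000 + ω·-2.8444 = -4.3822
  w: GS value = (-10 - (2)·-3.9000 - (3)·-4.3822) / (6) = 1.8244;  w ← (1−ω)·1.0000 + ω·1.8244 = 2.1542
Iteration 2:
  u: GS value = (-10 - (4)·-4.3822 - (1)·2.1542) / (6) = 0.8958;  u ← (1−ω)·-3.9000 + ω·0.8958 = 2.8141
  v: GS value = (-9 - (-4)·2.8141 - (1)·2.1542) / (9) = 0.0114;  v ← (1−ω)·-4.3822 + ω·0.0114 = 1.7688
  w: GS value = (-10 - (2)·2.8141 - (3)·1.7688) / (6) = -3.4891;  w ← (1−ω)·2.1542 + ω·-3.4891 = -5.7464

(2.8141, 1.7688, -5.7464)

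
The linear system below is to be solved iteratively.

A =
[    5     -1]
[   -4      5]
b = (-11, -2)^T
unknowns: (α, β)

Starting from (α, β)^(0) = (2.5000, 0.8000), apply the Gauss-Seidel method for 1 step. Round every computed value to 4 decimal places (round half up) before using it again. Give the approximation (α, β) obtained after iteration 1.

(-2.0400, -2.0320)

Iteration 1:
  α = (-11 - (-1)·0.8000) / (5) = -2.0400
  β = (-2 - (-4)·-2.0400) / (5) = -2.0320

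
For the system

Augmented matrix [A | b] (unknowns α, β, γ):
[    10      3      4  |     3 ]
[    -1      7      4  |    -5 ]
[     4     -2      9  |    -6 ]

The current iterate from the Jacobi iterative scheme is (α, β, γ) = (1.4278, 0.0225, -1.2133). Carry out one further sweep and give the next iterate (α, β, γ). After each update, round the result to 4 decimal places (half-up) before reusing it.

(0.7786, 0.1830, -1.2962)

One sweep:
  α = (3 - (3)·0.0225 - (4)·-1.2133) / (10) = 0.7786
  β = (-5 - (-1)·1.4278 - (4)·-1.2133) / (7) = 0.1830
  γ = (-6 - (4)·1.4278 - (-2)·0.0225) / (9) = -1.2962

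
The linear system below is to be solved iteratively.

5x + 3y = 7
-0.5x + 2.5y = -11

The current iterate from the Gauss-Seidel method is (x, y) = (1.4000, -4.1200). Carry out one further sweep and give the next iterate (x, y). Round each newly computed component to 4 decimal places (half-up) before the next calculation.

(3.8720, -3.6256)

One sweep:
  x = (7 - (3)·-4.1200) / (5) = 3.8720
  y = (-11 - (-0.5)·3.8720) / (2.5) = -3.6256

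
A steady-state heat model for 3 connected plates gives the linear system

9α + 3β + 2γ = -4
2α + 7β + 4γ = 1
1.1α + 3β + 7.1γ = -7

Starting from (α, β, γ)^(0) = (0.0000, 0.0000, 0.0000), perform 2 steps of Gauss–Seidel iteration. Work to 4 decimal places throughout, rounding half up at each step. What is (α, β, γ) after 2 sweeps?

Iteration 1:
  α = (-4 - (3)·0.0000 - (2)·0.0000) / (9) = -0.4444
  β = (1 - (2)·-0.4444 - (4)·0.0000) / (7) = 0.2698
  γ = (-7 - (1.1)·-0.4444 - (3)·0.2698) / (7.1) = -1.0311
Iteration 2:
  α = (-4 - (3)·0.2698 - (2)·-1.0311) / (9) = -0.3052
  β = (1 - (2)·-0.3052 - (4)·-1.0311) / (7) = 0.8193
  γ = (-7 - (1.1)·-0.3052 - (3)·0.8193) / (7.1) = -1.2848

(-0.3052, 0.8193, -1.2848)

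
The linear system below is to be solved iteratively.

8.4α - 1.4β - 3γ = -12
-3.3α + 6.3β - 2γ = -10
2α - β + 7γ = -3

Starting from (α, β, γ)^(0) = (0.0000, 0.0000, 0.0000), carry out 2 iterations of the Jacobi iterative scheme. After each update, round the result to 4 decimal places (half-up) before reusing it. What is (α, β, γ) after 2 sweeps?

Iteration 1:
  α = (-12 - (-1.4)·0.0000 - (-3)·0.0000) / (8.4) = -1.4286
  β = (-10 - (-3.3)·0.0000 - (-2)·0.0000) / (6.3) = -1.5873
  γ = (-3 - (2)·0.0000 - (-1)·0.0000) / (7) = -0.4286
Iteration 2:
  α = (-12 - (-1.4)·-1.5873 - (-3)·-0.4286) / (8.4) = -1.8462
  β = (-10 - (-3.3)·-1.4286 - (-2)·-0.4286) / (6.3) = -2.4717
  γ = (-3 - (2)·-1.4286 - (-1)·-1.5873) / (7) = -0.2472

(-1.8462, -2.4717, -0.2472)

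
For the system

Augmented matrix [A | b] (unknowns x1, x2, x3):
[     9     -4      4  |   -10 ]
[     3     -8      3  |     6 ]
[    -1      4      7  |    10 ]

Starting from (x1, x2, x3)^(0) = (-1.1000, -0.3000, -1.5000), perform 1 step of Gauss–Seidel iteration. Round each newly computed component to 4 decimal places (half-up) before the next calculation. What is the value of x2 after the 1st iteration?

-1.5292

Iteration 1:
  x1 = (-10 - (-4)·-0.3000 - (4)·-1.5000) / (9) = -0.5778
  x2 = (6 - (3)·-0.5778 - (3)·-1.5000) / (-8) = -1.5292
  x3 = (10 - (-1)·-0.5778 - (4)·-1.5292) / (7) = 2.2199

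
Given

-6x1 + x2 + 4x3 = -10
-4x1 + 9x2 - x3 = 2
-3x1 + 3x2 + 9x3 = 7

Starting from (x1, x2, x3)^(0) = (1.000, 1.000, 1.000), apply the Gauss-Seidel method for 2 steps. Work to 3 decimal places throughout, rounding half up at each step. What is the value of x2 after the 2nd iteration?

Iteration 1:
  x1 = (-10 - (1)·1.000 - (4)·1.000) / (-6) = 2.500
  x2 = (2 - (-4)·2.500 - (-1)·1.000) / (9) = 1.444
  x3 = (7 - (-3)·2.500 - (3)·1.444) / (9) = 1.130
Iteration 2:
  x1 = (-10 - (1)·1.444 - (4)·1.130) / (-6) = 2.661
  x2 = (2 - (-4)·2.661 - (-1)·1.130) / (9) = 1.530
  x3 = (7 - (-3)·2.661 - (3)·1.530) / (9) = 1.155

1.530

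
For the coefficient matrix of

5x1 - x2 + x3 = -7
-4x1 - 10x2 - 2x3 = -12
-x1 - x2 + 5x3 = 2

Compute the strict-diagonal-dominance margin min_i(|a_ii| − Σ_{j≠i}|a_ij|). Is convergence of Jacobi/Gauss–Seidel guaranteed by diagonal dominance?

3

row 1: |5| − (1+1) = 3
row 2: |-10| − (4+2) = 4
row 3: |5| − (1+1) = 3
minimum over rows = 3 → strictly diagonally dominant (convergence guaranteed)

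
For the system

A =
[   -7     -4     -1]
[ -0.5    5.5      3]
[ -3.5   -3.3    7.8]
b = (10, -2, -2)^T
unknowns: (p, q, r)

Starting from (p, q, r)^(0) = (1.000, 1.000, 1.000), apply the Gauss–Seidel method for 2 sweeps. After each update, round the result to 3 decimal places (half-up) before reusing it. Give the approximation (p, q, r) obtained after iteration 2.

Iteration 1:
  p = (10 - (-4)·1.000 - (-1)·1.000) / (-7) = -2.143
  q = (-2 - (-0.5)·-2.143 - (3)·1.000) / (5.5) = -1.104
  r = (-2 - (-3.5)·-2.143 - (-3.3)·-1.104) / (7.8) = -1.685
Iteration 2:
  p = (10 - (-4)·-1.104 - (-1)·-1.685) / (-7) = -0.557
  q = (-2 - (-0.5)·-0.557 - (3)·-1.685) / (5.5) = 0.505
  r = (-2 - (-3.5)·-0.557 - (-3.3)·0.505) / (7.8) = -0.293

(-0.557, 0.505, -0.293)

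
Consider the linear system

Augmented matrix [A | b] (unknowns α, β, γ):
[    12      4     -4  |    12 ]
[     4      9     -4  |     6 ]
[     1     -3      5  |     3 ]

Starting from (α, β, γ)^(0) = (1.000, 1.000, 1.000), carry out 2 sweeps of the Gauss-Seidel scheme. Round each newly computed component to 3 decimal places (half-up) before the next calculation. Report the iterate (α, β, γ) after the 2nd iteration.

Iteration 1:
  α = (12 - (4)·1.000 - (-4)·1.000) / (12) = 1.000
  β = (6 - (4)·1.000 - (-4)·1.000) / (9) = 0.667
  γ = (3 - (1)·1.000 - (-3)·0.667) / (5) = 0.800
Iteration 2:
  α = (12 - (4)·0.667 - (-4)·0.800) / (12) = 1.044
  β = (6 - (4)·1.044 - (-4)·0.800) / (9) = 0.558
  γ = (3 - (1)·1.044 - (-3)·0.558) / (5) = 0.726

(1.044, 0.558, 0.726)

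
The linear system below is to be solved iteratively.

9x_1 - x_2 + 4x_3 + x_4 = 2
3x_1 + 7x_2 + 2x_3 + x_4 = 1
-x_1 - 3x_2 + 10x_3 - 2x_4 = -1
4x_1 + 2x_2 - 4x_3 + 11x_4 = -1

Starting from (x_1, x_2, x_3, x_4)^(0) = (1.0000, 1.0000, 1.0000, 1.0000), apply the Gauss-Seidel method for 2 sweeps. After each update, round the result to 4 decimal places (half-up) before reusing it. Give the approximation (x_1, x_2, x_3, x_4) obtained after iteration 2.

(0.1883, 0.0517, -0.0593, -0.1903)

Iteration 1:
  x_1 = (2 - (-1)·1.0000 - (4)·1.0000 - (1)·1.0000) / (9) = -0.2222
  x_2 = (1 - (3)·-0.2222 - (2)·1.0000 - (1)·1.0000) / (7) = -0.1905
  x_3 = (-1 - (-1)·-0.2222 - (-3)·-0.1905 - (-2)·1.0000) / (10) = 0.0206
  x_4 = (-1 - (4)·-0.2222 - (2)·-0.1905 - (-4)·0.0206) / (11) = 0.0320
Iteration 2:
  x_1 = (2 - (-1)·-0.1905 - (4)·0.0206 - (1)·0.0320) / (9) = 0.1883
  x_2 = (1 - (3)·0.1883 - (2)·0.0206 - (1)·0.0320) / (7) = 0.0517
  x_3 = (-1 - (-1)·0.1883 - (-3)·0.0517 - (-2)·0.0320) / (10) = -0.0593
  x_4 = (-1 - (4)·0.1883 - (2)·0.0517 - (-4)·-0.0593) / (11) = -0.1903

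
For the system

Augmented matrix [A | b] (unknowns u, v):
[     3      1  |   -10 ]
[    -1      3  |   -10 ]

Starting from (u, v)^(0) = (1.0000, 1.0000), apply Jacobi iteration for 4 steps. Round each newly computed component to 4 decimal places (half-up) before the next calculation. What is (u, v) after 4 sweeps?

Iteration 1:
  u = (-10 - (1)·1.0000) / (3) = -3.6667
  v = (-10 - (-1)·1.0000) / (3) = -3.0000
Iteration 2:
  u = (-10 - (1)·-3.0000) / (3) = -2.3333
  v = (-10 - (-1)·-3.6667) / (3) = -4.5556
Iteration 3:
  u = (-10 - (1)·-4.5556) / (3) = -1.8148
  v = (-10 - (-1)·-2.3333) / (3) = -4.1111
Iteration 4:
  u = (-10 - (1)·-4.1111) / (3) = -1.9630
  v = (-10 - (-1)·-1.8148) / (3) = -3.9383

(-1.9630, -3.9383)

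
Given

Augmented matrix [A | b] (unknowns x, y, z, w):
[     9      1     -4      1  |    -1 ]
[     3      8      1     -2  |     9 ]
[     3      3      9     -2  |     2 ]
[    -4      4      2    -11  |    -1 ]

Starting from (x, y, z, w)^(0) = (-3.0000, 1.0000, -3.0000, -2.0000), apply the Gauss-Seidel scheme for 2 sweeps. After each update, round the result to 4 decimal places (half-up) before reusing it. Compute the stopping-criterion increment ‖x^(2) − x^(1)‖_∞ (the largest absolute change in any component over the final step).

0.8131

Iteration 1:
  x = (-1 - (1)·1.0000 - (-4)·-3.0000 - (1)·-2.0000) / (9) = -1.3333
  y = (9 - (3)·-1.3333 - (1)·-3.0000 - (-2)·-2.0000) / (8) = 1.5000
  z = (2 - (3)·-1.3333 - (3)·1.5000 - (-2)·-2.0000) / (9) = -0.2778
  w = (-1 - (-4)·-1.3333 - (4)·1.5000 - (2)·-0.2778) / (-11) = 1.0707
Iteration 2:
  x = (-1 - (1)·1.5000 - (-4)·-0.2778 - (1)·1.0707) / (9) = -0.5202
  y = (9 - (3)·-0.5202 - (1)·-0.2778 - (-2)·1.0707) / (8) = 1.6225
  z = (2 - (3)·-0.5202 - (3)·1.6225 - (-2)·1.0707) / (9) = 0.0927
  w = (-1 - (-4)·-0.5202 - (4)·1.6225 - (2)·0.0927) / (-11) = 0.8869
Change: (0.8131, 0.1225, 0.3705, -0.1838) → max |·| = 0.8131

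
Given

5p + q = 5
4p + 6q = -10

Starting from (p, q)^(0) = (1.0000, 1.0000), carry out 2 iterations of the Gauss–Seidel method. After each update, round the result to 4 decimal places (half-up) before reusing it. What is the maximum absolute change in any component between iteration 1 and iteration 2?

Iteration 1:
  p = (5 - (1)·1.0000) / (5) = 0.8000
  q = (-10 - (4)·0.8000) / (6) = -2.2000
Iteration 2:
  p = (5 - (1)·-2.2000) / (5) = 1.4400
  q = (-10 - (4)·1.4400) / (6) = -2.6267
Change: (0.6400, -0.4267) → max |·| = 0.6400

0.6400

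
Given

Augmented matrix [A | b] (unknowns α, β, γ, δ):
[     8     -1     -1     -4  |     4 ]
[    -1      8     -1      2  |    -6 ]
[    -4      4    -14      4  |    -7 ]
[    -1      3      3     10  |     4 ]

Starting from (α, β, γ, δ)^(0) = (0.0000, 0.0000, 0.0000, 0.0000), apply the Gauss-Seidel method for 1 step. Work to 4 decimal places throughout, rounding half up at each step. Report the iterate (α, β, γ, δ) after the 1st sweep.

(0.5000, -0.6875, 0.1607, 0.6080)

Iteration 1:
  α = (4 - (-1)·0.0000 - (-1)·0.0000 - (-4)·0.0000) / (8) = 0.5000
  β = (-6 - (-1)·0.5000 - (-1)·0.0000 - (2)·0.0000) / (8) = -0.6875
  γ = (-7 - (-4)·0.5000 - (4)·-0.6875 - (4)·0.0000) / (-14) = 0.1607
  δ = (4 - (-1)·0.5000 - (3)·-0.6875 - (3)·0.1607) / (10) = 0.6080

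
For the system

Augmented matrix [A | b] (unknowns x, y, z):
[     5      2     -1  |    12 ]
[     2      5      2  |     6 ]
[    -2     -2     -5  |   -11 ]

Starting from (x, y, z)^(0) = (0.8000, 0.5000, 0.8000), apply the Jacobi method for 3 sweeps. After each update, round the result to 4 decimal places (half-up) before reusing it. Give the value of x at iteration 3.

Iteration 1:
  x = (12 - (2)·0.5000 - (-1)·0.8000) / (5) = 2.3600
  y = (6 - (2)·0.8000 - (2)·0.8000) / (5) = 0.5600
  z = (-11 - (-2)·0.8000 - (-2)·0.5000) / (-5) = 1.6800
Iteration 2:
  x = (12 - (2)·0.5600 - (-1)·1.6800) / (5) = 2.5120
  y = (6 - (2)·2.3600 - (2)·1.6800) / (5) = -0.4160
  z = (-11 - (-2)·2.3600 - (-2)·0.5600) / (-5) = 1.0320
Iteration 3:
  x = (12 - (2)·-0.4160 - (-1)·1.0320) / (5) = 2.7728
  y = (6 - (2)·2.5120 - (2)·1.0320) / (5) = -0.2176
  z = (-11 - (-2)·2.5120 - (-2)·-0.4160) / (-5) = 1.3616

2.7728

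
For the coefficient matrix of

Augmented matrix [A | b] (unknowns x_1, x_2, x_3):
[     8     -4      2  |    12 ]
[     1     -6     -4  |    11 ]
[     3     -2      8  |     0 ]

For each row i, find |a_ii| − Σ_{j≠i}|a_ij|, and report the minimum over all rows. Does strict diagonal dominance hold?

row 1: |8| − (4+2) = 2
row 2: |-6| − (1+4) = 1
row 3: |8| − (3+2) = 3
minimum over rows = 1 → strictly diagonally dominant (convergence guaranteed)

1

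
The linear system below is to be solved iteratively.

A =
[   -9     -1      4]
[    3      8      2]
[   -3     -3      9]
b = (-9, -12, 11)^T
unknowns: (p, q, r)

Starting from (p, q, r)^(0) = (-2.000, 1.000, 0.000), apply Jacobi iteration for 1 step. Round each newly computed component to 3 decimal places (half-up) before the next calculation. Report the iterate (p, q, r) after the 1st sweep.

(0.889, -0.750, 0.889)

Iteration 1:
  p = (-9 - (-1)·1.000 - (4)·0.000) / (-9) = 0.889
  q = (-12 - (3)·-2.000 - (2)·0.000) / (8) = -0.750
  r = (11 - (-3)·-2.000 - (-3)·1.000) / (9) = 0.889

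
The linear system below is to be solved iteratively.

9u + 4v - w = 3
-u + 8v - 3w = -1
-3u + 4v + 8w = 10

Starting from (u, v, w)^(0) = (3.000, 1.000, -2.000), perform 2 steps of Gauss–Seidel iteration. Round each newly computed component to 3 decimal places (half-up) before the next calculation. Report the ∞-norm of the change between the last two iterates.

Iteration 1:
  u = (3 - (4)·1.000 - (-1)·-2.000) / (9) = -0.333
  v = (-1 - (-1)·-0.333 - (-3)·-2.000) / (8) = -0.917
  w = (10 - (-3)·-0.333 - (4)·-0.917) / (8) = 1.584
Iteration 2:
  u = (3 - (4)·-0.917 - (-1)·1.584) / (9) = 0.917
  v = (-1 - (-1)·0.917 - (-3)·1.584) / (8) = 0.584
  w = (10 - (-3)·0.917 - (4)·0.584) / (8) = 1.302
Change: (1.250, 1.501, -0.282) → max |·| = 1.501

1.501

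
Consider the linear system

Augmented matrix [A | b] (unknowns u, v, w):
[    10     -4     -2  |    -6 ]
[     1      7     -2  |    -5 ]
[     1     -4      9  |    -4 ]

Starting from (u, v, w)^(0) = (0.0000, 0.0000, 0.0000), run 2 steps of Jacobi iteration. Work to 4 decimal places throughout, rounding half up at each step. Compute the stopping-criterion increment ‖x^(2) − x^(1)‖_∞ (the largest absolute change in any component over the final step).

0.3746

Iteration 1:
  u = (-6 - (-4)·0.0000 - (-2)·0.0000) / (10) = -0.6000
  v = (-5 - (1)·0.0000 - (-2)·0.0000) / (7) = -0.7143
  w = (-4 - (1)·0.0000 - (-4)·0.0000) / (9) = -0.4444
Iteration 2:
  u = (-6 - (-4)·-0.7143 - (-2)·-0.4444) / (10) = -0.9746
  v = (-5 - (1)·-0.6000 - (-2)·-0.4444) / (7) = -0.7555
  w = (-4 - (1)·-0.6000 - (-4)·-0.7143) / (9) = -0.6952
Change: (-0.3746, -0.0412, -0.2508) → max |·| = 0.3746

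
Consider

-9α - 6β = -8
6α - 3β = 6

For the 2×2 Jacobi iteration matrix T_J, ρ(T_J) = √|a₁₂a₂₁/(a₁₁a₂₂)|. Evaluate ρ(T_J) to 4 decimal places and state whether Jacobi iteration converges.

a₁₂a₂₁/(a₁₁a₂₂) = (-6)·(6) / ((-9)·(-3)) = -1.333333
ρ = √|-1.333333| = √1.333333 = 1.1547
ρ > 1, so Jacobi diverges

1.1547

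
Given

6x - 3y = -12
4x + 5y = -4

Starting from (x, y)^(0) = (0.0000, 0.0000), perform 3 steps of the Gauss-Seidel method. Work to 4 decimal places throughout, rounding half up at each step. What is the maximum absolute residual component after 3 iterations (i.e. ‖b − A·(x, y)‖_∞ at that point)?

Iteration 1:
  x = (-12 - (-3)·0.0000) / (6) = -2.0000
  y = (-4 - (4)·-2.0000) / (5) = 0.8000
Iteration 2:
  x = (-12 - (-3)·0.8000) / (6) = -1.6000
  y = (-4 - (4)·-1.6000) / (5) = 0.4800
Iteration 3:
  x = (-12 - (-3)·0.4800) / (6) = -1.7600
  y = (-4 - (4)·-1.7600) / (5) = 0.6080
Residual b − A·x = (0.3840, 0.0000); ∞-norm = 0.3840

0.3840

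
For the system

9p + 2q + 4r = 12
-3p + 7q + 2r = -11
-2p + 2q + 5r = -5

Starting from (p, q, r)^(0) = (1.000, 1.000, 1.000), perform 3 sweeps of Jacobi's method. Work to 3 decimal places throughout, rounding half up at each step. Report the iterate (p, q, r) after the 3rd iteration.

Iteration 1:
  p = (12 - (2)·1.000 - (4)·1.000) / (9) = 0.667
  q = (-11 - (-3)·1.000 - (2)·1.000) / (7) = -1.429
  r = (-5 - (-2)·1.000 - (2)·1.000) / (5) = -1.000
Iteration 2:
  p = (12 - (2)·-1.429 - (4)·-1.000) / (9) = 2.095
  q = (-11 - (-3)·0.667 - (2)·-1.000) / (7) = -1.000
  r = (-5 - (-2)·0.667 - (2)·-1.429) / (5) = -0.162
Iteration 3:
  p = (12 - (2)·-1.000 - (4)·-0.162) / (9) = 1.628
  q = (-11 - (-3)·2.095 - (2)·-0.162) / (7) = -0.627
  r = (-5 - (-2)·2.095 - (2)·-1.000) / (5) = 0.238

(1.628, -0.627, 0.238)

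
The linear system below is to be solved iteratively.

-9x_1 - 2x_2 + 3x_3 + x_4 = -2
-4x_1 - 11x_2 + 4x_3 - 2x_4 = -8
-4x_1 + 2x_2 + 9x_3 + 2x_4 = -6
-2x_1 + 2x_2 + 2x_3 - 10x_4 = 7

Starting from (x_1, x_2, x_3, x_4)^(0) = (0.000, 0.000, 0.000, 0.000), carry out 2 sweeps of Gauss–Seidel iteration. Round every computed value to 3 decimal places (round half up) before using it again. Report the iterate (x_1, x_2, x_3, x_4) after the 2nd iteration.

(-0.243, 0.694, -0.761, -0.665)

Iteration 1:
  x_1 = (-2 - (-2)·0.000 - (3)·0.000 - (1)·0.000) / (-9) = 0.222
  x_2 = (-8 - (-4)·0.222 - (4)·0.000 - (-2)·0.000) / (-11) = 0.647
  x_3 = (-6 - (-4)·0.222 - (2)·0.647 - (2)·0.000) / (9) = -0.712
  x_4 = (7 - (-2)·0.222 - (2)·0.647 - (2)·-0.712) / (-10) = -0.757
Iteration 2:
  x_1 = (-2 - (-2)·0.647 - (3)·-0.712 - (1)·-0.757) / (-9) = -0.243
  x_2 = (-8 - (-4)·-0.243 - (4)·-0.712 - (-2)·-0.757) / (-11) = 0.694
  x_3 = (-6 - (-4)·-0.243 - (2)·0.694 - (2)·-0.757) / (9) = -0.761
  x_4 = (7 - (-2)·-0.243 - (2)·0.694 - (2)·-0.761) / (-10) = -0.665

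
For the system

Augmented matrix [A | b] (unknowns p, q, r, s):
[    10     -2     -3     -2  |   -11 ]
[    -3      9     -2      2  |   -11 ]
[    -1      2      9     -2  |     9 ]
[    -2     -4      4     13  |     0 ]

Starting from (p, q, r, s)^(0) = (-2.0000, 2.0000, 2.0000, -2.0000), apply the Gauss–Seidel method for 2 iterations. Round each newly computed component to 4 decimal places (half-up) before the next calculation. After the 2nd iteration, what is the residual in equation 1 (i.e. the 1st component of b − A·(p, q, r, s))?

Iteration 1:
  p = (-11 - (-2)·2.0000 - (-3)·2.0000 - (-2)·-2.0000) / (10) = -0.5000
  q = (-11 - (-3)·-0.5000 - (-2)·2.0000 - (2)·-2.0000) / (9) = -0.5000
  r = (9 - (-1)·-0.5000 - (2)·-0.5000 - (-2)·-2.0000) / (9) = 0.6111
  s = (0 - (-2)·-0.5000 - (-4)·-0.5000 - (4)·0.6111) / (13) = -0.4188
Iteration 2:
  p = (-11 - (-2)·-0.5000 - (-3)·0.6111 - (-2)·-0.4188) / (10) = -1.1004
  q = (-11 - (-3)·-1.1004 - (-2)·0.6111 - (2)·-0.4188) / (9) = -1.3602
  r = (9 - (-1)·-1.1004 - (2)·-1.3602 - (-2)·-0.4188) / (9) = 1.0869
  s = (0 - (-2)·-1.1004 - (-4)·-1.3602 - (4)·1.0869) / (13) = -0.9222
Residual b − A·x = (-1.3001, 1.9588, -1.0065, -0.0006)

-1.3001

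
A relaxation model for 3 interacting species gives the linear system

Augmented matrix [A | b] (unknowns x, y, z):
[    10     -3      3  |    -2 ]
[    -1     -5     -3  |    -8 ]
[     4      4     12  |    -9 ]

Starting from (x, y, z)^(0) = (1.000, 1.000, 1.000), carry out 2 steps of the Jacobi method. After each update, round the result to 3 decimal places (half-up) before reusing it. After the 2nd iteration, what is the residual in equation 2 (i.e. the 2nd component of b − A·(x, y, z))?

2.065

Iteration 1:
  x = (-2 - (-3)·1.000 - (3)·1.000) / (10) = -0.200
  y = (-8 - (-1)·1.000 - (-3)·1.000) / (-5) = 0.800
  z = (-9 - (4)·1.000 - (4)·1.000) / (12) = -1.417
Iteration 2:
  x = (-2 - (-3)·0.800 - (3)·-1.417) / (10) = 0.465
  y = (-8 - (-1)·-0.200 - (-3)·-1.417) / (-5) = 2.490
  z = (-9 - (4)·-0.200 - (4)·0.800) / (12) = -0.950
Residual b − A·x = (3.670, 2.065, -9.420)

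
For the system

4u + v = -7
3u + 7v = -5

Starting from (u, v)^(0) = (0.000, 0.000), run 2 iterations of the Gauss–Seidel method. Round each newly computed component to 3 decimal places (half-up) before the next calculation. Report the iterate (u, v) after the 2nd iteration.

(-1.759, 0.040)

Iteration 1:
  u = (-7 - (1)·0.000) / (4) = -1.750
  v = (-5 - (3)·-1.750) / (7) = 0.036
Iteration 2:
  u = (-7 - (1)·0.036) / (4) = -1.759
  v = (-5 - (3)·-1.759) / (7) = 0.040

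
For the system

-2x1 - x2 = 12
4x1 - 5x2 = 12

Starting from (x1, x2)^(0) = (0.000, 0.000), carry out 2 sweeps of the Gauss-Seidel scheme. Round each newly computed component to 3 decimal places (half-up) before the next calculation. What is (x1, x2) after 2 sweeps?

Iteration 1:
  x1 = (12 - (-1)·0.000) / (-2) = -6.000
  x2 = (12 - (4)·-6.000) / (-5) = -7.200
Iteration 2:
  x1 = (12 - (-1)·-7.200) / (-2) = -2.400
  x2 = (12 - (4)·-2.400) / (-5) = -4.320

(-2.400, -4.320)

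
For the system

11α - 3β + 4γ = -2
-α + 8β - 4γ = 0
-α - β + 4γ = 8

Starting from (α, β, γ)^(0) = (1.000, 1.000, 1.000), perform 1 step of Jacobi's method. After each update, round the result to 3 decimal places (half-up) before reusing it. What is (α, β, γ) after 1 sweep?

(-0.273, 0.625, 2.500)

Iteration 1:
  α = (-2 - (-3)·1.000 - (4)·1.000) / (11) = -0.273
  β = (0 - (-1)·1.000 - (-4)·1.000) / (8) = 0.625
  γ = (8 - (-1)·1.000 - (-1)·1.000) / (4) = 2.500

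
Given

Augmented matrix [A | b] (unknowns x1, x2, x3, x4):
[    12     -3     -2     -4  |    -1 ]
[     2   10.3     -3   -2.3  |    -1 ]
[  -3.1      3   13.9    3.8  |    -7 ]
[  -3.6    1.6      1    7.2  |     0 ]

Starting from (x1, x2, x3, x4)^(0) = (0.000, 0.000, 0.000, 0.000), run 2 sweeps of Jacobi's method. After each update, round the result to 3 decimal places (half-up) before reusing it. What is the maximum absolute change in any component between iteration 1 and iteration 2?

Iteration 1:
  x1 = (-1 - (-3)·0.000 - (-2)·0.000 - (-4)·0.000) / (12) = -0.083
  x2 = (-1 - (2)·0.000 - (-3)·0.000 - (-2.3)·0.000) / (10.3) = -0.097
  x3 = (-7 - (-3.1)·0.000 - (3)·0.000 - (3.8)·0.000) / (13.9) = -0.504
  x4 = (0 - (-3.6)·0.000 - (1.6)·0.000 - (1)·0.000) / (7.2) = 0.000
Iteration 2:
  x1 = (-1 - (-3)·-0.097 - (-2)·-0.504 - (-4)·0.000) / (12) = -0.192
  x2 = (-1 - (2)·-0.083 - (-3)·-0.504 - (-2.3)·0.000) / (10.3) = -0.228
  x3 = (-7 - (-3.1)·-0.083 - (3)·-0.097 - (3.8)·0.000) / (13.9) = -0.501
  x4 = (0 - (-3.6)·-0.083 - (1.6)·-0.097 - (1)·-0.504) / (7.2) = 0.050
Change: (-0.109, -0.131, 0.003, 0.050) → max |·| = 0.131

0.131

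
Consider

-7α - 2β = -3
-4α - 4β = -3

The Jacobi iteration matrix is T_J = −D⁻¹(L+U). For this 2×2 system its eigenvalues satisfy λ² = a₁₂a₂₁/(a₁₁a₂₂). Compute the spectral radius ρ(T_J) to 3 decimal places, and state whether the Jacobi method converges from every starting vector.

a₁₂a₂₁/(a₁₁a₂₂) = (-2)·(-4) / ((-7)·(-4)) = 0.285714
ρ = √|0.285714| = √0.285714 = 0.535
ρ < 1, so Jacobi converges

0.535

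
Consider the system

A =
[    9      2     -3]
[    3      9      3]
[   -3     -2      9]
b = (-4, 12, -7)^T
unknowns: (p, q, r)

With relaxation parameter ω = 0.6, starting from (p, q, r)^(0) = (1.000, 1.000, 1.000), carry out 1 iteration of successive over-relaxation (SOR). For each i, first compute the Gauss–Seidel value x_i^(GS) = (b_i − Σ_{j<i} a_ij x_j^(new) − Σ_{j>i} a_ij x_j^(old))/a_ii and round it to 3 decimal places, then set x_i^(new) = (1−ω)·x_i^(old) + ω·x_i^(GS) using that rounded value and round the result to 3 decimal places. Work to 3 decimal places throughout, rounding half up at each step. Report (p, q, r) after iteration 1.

Iteration 1:
  p: GS value = (-4 - (2)·1.000 - (-3)·1.000) / (9) = -0.333;  p ← (1−ω)·1.000 + ω·-0.333 = 0.200
  q: GS value = (12 - (3)·0.200 - (3)·1.000) / (9) = 0.933;  q ← (1−ω)·1.000 + ω·0.933 = 0.960
  r: GS value = (-7 - (-3)·0.200 - (-2)·0.960) / (9) = -0.498;  r ← (1−ω)·1.000 + ω·-0.498 = 0.101

(0.200, 0.960, 0.101)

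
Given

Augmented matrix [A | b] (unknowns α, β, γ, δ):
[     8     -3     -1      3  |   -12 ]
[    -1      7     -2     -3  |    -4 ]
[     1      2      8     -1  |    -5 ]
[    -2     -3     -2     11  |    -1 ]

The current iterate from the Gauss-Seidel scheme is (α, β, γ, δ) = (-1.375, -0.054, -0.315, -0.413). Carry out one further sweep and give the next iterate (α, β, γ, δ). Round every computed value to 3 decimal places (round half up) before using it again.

One sweep:
  α = (-12 - (-3)·-0.054 - (-1)·-0.315 - (3)·-0.413) / (8) = -1.405
  β = (-4 - (-1)·-1.405 - (-2)·-0.315 - (-3)·-0.413) / (7) = -1.039
  γ = (-5 - (1)·-1.405 - (2)·-1.039 - (-1)·-0.413) / (8) = -0.241
  δ = (-1 - (-2)·-1.405 - (-3)·-1.039 - (-2)·-0.241) / (11) = -0.674

(-1.405, -1.039, -0.241, -0.674)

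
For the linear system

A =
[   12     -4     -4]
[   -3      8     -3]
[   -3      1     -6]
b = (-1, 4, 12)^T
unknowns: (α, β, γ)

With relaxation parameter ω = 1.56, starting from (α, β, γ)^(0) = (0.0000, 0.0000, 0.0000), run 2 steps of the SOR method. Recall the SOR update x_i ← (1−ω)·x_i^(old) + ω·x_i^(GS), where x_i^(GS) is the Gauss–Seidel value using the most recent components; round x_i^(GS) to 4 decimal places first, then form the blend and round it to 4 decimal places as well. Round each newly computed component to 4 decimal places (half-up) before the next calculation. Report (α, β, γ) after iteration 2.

Iteration 1:
  α: GS value = (-1 - (-4)·0.0000 - (-4)·0.0000) / (12) = -0.0833;  α ← (1−ω)·0.0000 + ω·-0.0833 = -0.1299
  β: GS value = (4 - (-3)·-0.1299 - (-3)·0.0000) / (8) = 0.4513;  β ← (1−ω)·0.0000 + ω·0.4513 = 0.7040
  γ: GS value = (12 - (-3)·-0.1299 - (1)·0.7040) / (-6) = -1.8177;  γ ← (1−ω)·0.0000 + ω·-1.8177 = -2.8356
Iteration 2:
  α: GS value = (-1 - (-4)·0.7040 - (-4)·-2.8356) / (12) = -0.7939;  α ← (1−ω)·-0.1299 + ω·-0.7939 = -1.1657
  β: GS value = (4 - (-3)·-1.1657 - (-3)·-2.8356) / (8) = -1.0005;  β ← (1−ω)·0.7040 + ω·-1.0005 = -1.9550
  γ: GS value = (12 - (-3)·-1.1657 - (1)·-1.9550) / (-6) = -1.7430;  γ ← (1−ω)·-2.8356 + ω·-1.7430 = -1.1311

(-1.1657, -1.9550, -1.1311)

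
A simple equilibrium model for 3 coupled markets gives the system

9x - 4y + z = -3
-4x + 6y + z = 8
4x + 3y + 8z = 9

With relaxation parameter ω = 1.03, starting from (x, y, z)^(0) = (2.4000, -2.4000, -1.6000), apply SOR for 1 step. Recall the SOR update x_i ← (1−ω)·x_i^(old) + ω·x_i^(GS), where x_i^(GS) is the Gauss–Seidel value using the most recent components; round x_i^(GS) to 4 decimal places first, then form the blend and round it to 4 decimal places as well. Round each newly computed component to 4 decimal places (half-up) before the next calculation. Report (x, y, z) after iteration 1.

(-1.3309, 0.8061, 1.5808)

Iteration 1:
  x: GS value = (-3 - (-4)·-2.4000 - (1)·-1.6000) / (9) = -1.2222;  x ← (1−ω)·2.4000 + ω·-1.2222 = -1.3309
  y: GS value = (8 - (-4)·-1.3309 - (1)·-1.6000) / (6) = 0.7127;  y ← (1−ω)·-2.4000 + ω·0.7127 = 0.8061
  z: GS value = (9 - (4)·-1.3309 - (3)·0.8061) / (8) = 1.4882;  z ← (1−ω)·-1.6000 + ω·1.4882 = 1.5808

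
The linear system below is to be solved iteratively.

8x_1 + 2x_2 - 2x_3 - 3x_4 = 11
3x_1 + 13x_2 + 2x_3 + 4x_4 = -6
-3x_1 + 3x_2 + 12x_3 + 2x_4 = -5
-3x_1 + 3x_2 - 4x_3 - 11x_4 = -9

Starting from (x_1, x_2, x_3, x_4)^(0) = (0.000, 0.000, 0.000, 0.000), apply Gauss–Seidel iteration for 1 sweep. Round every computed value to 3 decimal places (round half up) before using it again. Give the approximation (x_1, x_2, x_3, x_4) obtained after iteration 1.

(1.375, -0.779, 0.122, 0.186)

Iteration 1:
  x_1 = (11 - (2)·0.000 - (-2)·0.000 - (-3)·0.000) / (8) = 1.375
  x_2 = (-6 - (3)·1.375 - (2)·0.000 - (4)·0.000) / (13) = -0.779
  x_3 = (-5 - (-3)·1.375 - (3)·-0.779 - (2)·0.000) / (12) = 0.122
  x_4 = (-9 - (-3)·1.375 - (3)·-0.779 - (-4)·0.122) / (-11) = 0.186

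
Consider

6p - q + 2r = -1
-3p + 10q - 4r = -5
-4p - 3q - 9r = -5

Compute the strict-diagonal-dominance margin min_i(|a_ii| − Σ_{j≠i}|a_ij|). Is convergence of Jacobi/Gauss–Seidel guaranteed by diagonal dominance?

row 1: |6| − (1+2) = 3
row 2: |10| − (3+4) = 3
row 3: |-9| − (4+3) = 2
minimum over rows = 2 → strictly diagonally dominant (convergence guaranteed)

2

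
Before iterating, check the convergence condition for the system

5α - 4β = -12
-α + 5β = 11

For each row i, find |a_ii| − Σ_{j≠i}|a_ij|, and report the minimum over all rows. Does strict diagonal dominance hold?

1

row 1: |5| − (4) = 1
row 2: |5| − (1) = 4
minimum over rows = 1 → strictly diagonally dominant (convergence guaranteed)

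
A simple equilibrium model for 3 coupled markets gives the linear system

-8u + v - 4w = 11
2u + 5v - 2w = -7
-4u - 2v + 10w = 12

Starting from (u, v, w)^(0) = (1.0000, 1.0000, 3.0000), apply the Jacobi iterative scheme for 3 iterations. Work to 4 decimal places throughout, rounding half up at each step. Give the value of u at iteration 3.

-1.3125

Iteration 1:
  u = (11 - (1)·1.0000 - (-4)·3.0000) / (-8) = -2.7500
  v = (-7 - (2)·1.0000 - (-2)·3.0000) / (5) = -0.6000
  w = (12 - (-4)·1.0000 - (-2)·1.0000) / (10) = 1.8000
Iteration 2:
  u = (11 - (1)·-0.6000 - (-4)·1.8000) / (-8) = -2.3500
  v = (-7 - (2)·-2.7500 - (-2)·1.8000) / (5) = 0.4200
  w = (12 - (-4)·-2.7500 - (-2)·-0.6000) / (10) = -0.0200
Iteration 3:
  u = (11 - (1)·0.4200 - (-4)·-0.0200) / (-8) = -1.3125
  v = (-7 - (2)·-2.3500 - (-2)·-0.0200) / (5) = -0.4680
  w = (12 - (-4)·-2.3500 - (-2)·0.4200) / (10) = 0.3440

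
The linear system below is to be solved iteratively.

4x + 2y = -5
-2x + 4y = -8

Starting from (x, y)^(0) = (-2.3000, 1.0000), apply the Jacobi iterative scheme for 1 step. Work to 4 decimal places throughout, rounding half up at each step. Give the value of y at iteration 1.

Iteration 1:
  x = (-5 - (2)·1.0000) / (4) = -1.7500
  y = (-8 - (-2)·-2.3000) / (4) = -3.1500

-3.1500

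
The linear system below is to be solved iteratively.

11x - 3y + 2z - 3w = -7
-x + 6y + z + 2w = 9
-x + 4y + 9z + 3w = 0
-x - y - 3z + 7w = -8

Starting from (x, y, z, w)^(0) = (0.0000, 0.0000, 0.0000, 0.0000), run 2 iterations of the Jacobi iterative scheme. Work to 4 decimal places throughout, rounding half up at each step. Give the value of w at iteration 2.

Iteration 1:
  x = (-7 - (-3)·0.0000 - (2)·0.0000 - (-3)·0.0000) / (11) = -0.6364
  y = (9 - (-1)·0.0000 - (1)·0.0000 - (2)·0.0000) / (6) = 1.5000
  z = (0 - (-1)·0.0000 - (4)·0.0000 - (3)·0.0000) / (9) = 0.0000
  w = (-8 - (-1)·0.0000 - (-1)·0.0000 - (-3)·0.0000) / (7) = -1.1429
Iteration 2:
  x = (-7 - (-3)·1.5000 - (2)·0.0000 - (-3)·-1.1429) / (11) = -0.5390
  y = (9 - (-1)·-0.6364 - (1)·0.0000 - (2)·-1.1429) / (6) = 1.7749
  z = (0 - (-1)·-0.6364 - (4)·1.5000 - (3)·-1.1429) / (9) = -0.3564
  w = (-8 - (-1)·-0.6364 - (-1)·1.5000 - (-3)·0.0000) / (7) = -1.0195

-1.0195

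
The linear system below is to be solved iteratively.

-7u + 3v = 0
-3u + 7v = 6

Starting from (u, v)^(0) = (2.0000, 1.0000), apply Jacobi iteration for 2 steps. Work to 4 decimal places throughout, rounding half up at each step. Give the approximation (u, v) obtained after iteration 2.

(0.7347, 1.0408)

Iteration 1:
  u = (0 - (3)·1.0000) / (-7) = 0.4286
  v = (6 - (-3)·2.0000) / (7) = 1.7143
Iteration 2:
  u = (0 - (3)·1.7143) / (-7) = 0.7347
  v = (6 - (-3)·0.4286) / (7) = 1.0408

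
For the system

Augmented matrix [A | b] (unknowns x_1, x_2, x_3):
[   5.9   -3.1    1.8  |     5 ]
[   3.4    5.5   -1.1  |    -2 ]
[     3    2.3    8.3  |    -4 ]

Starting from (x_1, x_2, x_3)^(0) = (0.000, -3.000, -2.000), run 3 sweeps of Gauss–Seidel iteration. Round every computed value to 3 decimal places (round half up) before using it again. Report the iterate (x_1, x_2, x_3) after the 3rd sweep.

Iteration 1:
  x_1 = (5 - (-3.1)·-3.000 - (1.8)·-2.000) / (5.9) = -0.119
  x_2 = (-2 - (3.4)·-0.119 - (-1.1)·-2.000) / (5.5) = -0.690
  x_3 = (-4 - (3)·-0.119 - (2.3)·-0.690) / (8.3) = -0.248
Iteration 2:
  x_1 = (5 - (-3.1)·-0.690 - (1.8)·-0.248) / (5.9) = 0.561
  x_2 = (-2 - (3.4)·0.561 - (-1.1)·-0.248) / (5.5) = -0.760
  x_3 = (-4 - (3)·0.561 - (2.3)·-0.760) / (8.3) = -0.474
Iteration 3:
  x_1 = (5 - (-3.1)·-0.760 - (1.8)·-0.474) / (5.9) = 0.593
  x_2 = (-2 - (3.4)·0.593 - (-1.1)·-0.474) / (5.5) = -0.825
  x_3 = (-4 - (3)·0.593 - (2.3)·-0.825) / (8.3) = -0.468

(0.593, -0.825, -0.468)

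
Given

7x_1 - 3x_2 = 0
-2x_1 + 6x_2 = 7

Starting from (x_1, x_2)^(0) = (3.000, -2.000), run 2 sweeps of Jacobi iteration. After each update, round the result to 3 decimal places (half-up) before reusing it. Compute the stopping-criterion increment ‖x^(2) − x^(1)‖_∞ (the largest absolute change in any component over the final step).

1.786

Iteration 1:
  x_1 = (0 - (-3)·-2.000) / (7) = -0.857
  x_2 = (7 - (-2)·3.000) / (6) = 2.167
Iteration 2:
  x_1 = (0 - (-3)·2.167) / (7) = 0.929
  x_2 = (7 - (-2)·-0.857) / (6) = 0.881
Change: (1.786, -1.286) → max |·| = 1.786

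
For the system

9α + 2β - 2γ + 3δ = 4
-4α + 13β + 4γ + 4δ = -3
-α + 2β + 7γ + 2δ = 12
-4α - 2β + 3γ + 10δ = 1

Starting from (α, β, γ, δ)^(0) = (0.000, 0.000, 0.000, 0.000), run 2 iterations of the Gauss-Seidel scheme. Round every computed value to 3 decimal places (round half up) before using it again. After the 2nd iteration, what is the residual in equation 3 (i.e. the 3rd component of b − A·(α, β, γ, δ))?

-0.147

Iteration 1:
  α = (4 - (2)·0.000 - (-2)·0.000 - (3)·0.000) / (9) = 0.444
  β = (-3 - (-4)·0.444 - (4)·0.000 - (4)·0.000) / (13) = -0.094
  γ = (12 - (-1)·0.444 - (2)·-0.094 - (2)·0.000) / (7) = 1.805
  δ = (1 - (-4)·0.444 - (-2)·-0.094 - (3)·1.805) / (10) = -0.283
Iteration 2:
  α = (4 - (2)·-0.094 - (-2)·1.805 - (3)·-0.283) / (9) = 0.961
  β = (-3 - (-4)·0.961 - (4)·1.805 - (4)·-0.283) / (13) = -0.403
  γ = (12 - (-1)·0.961 - (2)·-0.403 - (2)·-0.283) / (7) = 2.048
  δ = (1 - (-4)·0.961 - (-2)·-0.403 - (3)·2.048) / (10) = -0.211
Residual b − A·x = (0.886, -1.265, -0.147, 0.004)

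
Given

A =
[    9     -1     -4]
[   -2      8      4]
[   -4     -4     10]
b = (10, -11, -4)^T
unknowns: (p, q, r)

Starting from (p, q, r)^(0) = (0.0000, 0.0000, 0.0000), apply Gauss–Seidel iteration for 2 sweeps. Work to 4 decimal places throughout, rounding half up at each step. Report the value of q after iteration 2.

-0.9743

Iteration 1:
  p = (10 - (-1)·0.0000 - (-4)·0.0000) / (9) = 1.1111
  q = (-11 - (-2)·1.1111 - (4)·0.0000) / (8) = -1.0972
  r = (-4 - (-4)·1.1111 - (-4)·-1.0972) / (10) = -0.3944
Iteration 2:
  p = (10 - (-1)·-1.0972 - (-4)·-0.3944) / (9) = 0.8139
  q = (-11 - (-2)·0.8139 - (4)·-0.3944) / (8) = -0.9743
  r = (-4 - (-4)·0.8139 - (-4)·-0.9743) / (10) = -0.4642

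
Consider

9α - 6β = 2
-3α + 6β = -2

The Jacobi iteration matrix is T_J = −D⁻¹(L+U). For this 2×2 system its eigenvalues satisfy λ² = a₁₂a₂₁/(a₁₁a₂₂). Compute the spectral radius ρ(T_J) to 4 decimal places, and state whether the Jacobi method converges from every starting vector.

a₁₂a₂₁/(a₁₁a₂₂) = (-6)·(-3) / ((9)·(6)) = 0.333333
ρ = √|0.333333| = √0.333333 = 0.5774
ρ < 1, so Jacobi converges

0.5774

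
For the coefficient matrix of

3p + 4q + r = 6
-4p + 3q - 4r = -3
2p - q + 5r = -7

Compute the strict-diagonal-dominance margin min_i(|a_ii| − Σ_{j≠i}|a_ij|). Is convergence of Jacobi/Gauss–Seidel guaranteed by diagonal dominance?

row 1: |3| − (4+1) = -2
row 2: |3| − (4+4) = -5
row 3: |5| − (2+1) = 2
minimum over rows = -5 → not strictly diagonally dominant

-5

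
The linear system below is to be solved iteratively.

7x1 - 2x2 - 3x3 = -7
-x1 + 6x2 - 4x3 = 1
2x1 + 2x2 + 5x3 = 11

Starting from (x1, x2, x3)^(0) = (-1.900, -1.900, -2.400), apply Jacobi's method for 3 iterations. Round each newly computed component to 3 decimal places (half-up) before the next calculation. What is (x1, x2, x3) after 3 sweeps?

(1.317, 2.801, 1.275)

Iteration 1:
  x1 = (-7 - (-2)·-1.900 - (-3)·-2.400) / (7) = -2.571
  x2 = (1 - (-1)·-1.900 - (-4)·-2.400) / (6) = -1.750
  x3 = (11 - (2)·-1.900 - (2)·-1.900) / (5) = 3.720
Iteration 2:
  x1 = (-7 - (-2)·-1.750 - (-3)·3.720) / (7) = 0.094
  x2 = (1 - (-1)·-2.571 - (-4)·3.720) / (6) = 2.218
  x3 = (11 - (2)·-2.571 - (2)·-1.750) / (5) = 3.928
Iteration 3:
  x1 = (-7 - (-2)·2.218 - (-3)·3.928) / (7) = 1.317
  x2 = (1 - (-1)·0.094 - (-4)·3.928) / (6) = 2.801
  x3 = (11 - (2)·0.094 - (2)·2.218) / (5) = 1.275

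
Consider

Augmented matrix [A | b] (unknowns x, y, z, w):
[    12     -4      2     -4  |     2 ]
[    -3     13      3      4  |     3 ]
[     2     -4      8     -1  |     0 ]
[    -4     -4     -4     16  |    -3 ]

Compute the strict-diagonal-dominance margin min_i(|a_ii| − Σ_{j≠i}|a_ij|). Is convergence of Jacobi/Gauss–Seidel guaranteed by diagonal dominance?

1

row 1: |12| − (4+2+4) = 2
row 2: |13| − (3+3+4) = 3
row 3: |8| − (2+4+1) = 1
row 4: |16| − (4+4+4) = 4
minimum over rows = 1 → strictly diagonally dominant (convergence guaranteed)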